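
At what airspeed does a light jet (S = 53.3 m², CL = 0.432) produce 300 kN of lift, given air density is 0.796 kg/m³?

v = 181 m/s

L = ½ρv²S·CL ⇒ v = √(2L/(ρ·S·CL))
v = √(2 × 3×10^5 / (0.796 × 53.3 × 0.432)) = √32740 = 181 m/s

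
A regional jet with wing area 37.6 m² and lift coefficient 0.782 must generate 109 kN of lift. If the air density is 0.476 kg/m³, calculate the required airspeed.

v = 125 m/s

L = ½ρv²S·CL ⇒ v = √(2L/(ρ·S·CL))
v = √(2 × 1.09×10^5 / (0.476 × 37.6 × 0.782)) = √15580 = 125 m/s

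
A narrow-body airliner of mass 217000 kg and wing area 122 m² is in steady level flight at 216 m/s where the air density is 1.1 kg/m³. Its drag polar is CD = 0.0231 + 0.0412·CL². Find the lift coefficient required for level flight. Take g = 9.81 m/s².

CL = 0.68

In steady level flight, lift balances weight: W = mg = 217000 × 9.81 = 2.1288×10^6 N.
q = ½ρv² = ½ × 1.1 × 216² = 25660 Pa.
CL = W/(q·S) = 2.1288×10^6 / (25660 × 122) = 0.68.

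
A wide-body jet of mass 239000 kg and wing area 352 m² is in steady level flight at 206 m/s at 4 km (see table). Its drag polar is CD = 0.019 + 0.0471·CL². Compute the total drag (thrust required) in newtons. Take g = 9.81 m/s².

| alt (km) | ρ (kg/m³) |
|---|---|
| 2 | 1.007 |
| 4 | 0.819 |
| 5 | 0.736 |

D = 1.59×10^5 N

At 4 km, from the table: ρ = 0.819 kg/m³.
Level flight ⇒ L = W = m·g = 239000 × 9.81 = 2.3446×10^6 N.
q = ½ρv² = ½ × 0.819 × 206² = 17380 Pa.
CL = 2W/(ρv²S) = 2×2.3446×10^6/(0.819×206²×352) = 0.3833.
CD = 0.019 + 0.0471 × 0.3833² = 0.02592.
D = q·S·CD = 17380 × 352 × 0.02592 = 1.585×10^5 N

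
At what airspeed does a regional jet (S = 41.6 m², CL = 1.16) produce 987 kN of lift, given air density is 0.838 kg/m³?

v = 221 m/s

L = ½ρv²S·CL ⇒ v = √(2L/(ρ·S·CL))
v = √(2 × 9.87×10^5 / (0.838 × 41.6 × 1.16)) = √48810 = 221 m/s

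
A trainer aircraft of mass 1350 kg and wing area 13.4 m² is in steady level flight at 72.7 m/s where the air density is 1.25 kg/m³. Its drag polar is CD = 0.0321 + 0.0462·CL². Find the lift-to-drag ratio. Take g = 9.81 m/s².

L/D = 8.26

Weight W = mg = 1350 × 9.81 = 13244 N; in level flight L = W.
Dynamic pressure q = 0.5 × 1.25 × 72.7² = 3303 Pa.
Required CL = L/(qS) = 13244/(3303·13.4) = 0.2992.
CD = 0.0321 + 0.0462 × 0.2992² = 0.03624.
L/D = CL/CD = 0.2992 / 0.03624 = 8.26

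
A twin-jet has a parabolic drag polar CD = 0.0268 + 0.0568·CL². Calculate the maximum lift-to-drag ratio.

(L/D)max = 12.8

For CD = CD0 + K·CL², (L/D)max occurs at CL* = √(CD0/K) and equals 1/(2√(K·CD0)).
(L/D)max = 1/(2√(0.0568 × 0.0268)) = 1/(2 × 0.03902) = 12.8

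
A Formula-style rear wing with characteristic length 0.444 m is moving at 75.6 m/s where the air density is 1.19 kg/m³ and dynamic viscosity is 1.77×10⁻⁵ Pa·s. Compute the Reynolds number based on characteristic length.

Re = ρ·v·c/μ = 1.19 × 75.6 × 0.444 / (1.77×10⁻⁵) = 2.26×10^6

Re = 2.26×10^6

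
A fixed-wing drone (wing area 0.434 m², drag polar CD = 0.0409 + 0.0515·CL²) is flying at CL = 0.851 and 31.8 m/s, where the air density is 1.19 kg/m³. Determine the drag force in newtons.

D = 20.4 N

CD = 0.0409 + 0.0515 × 0.851² = 0.0782
D = ½ρv²S·CD = ½ × 1.19 × 31.8² × 0.434 × 0.0782 = 20.4 N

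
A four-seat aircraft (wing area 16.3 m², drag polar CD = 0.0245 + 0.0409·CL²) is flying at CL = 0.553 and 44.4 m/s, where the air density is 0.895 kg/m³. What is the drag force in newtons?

CD = 0.0245 + 0.0409 × 0.553² = 0.03701
D = ½ρv²S·CD = ½ × 0.895 × 44.4² × 16.3 × 0.03701 = 532 N

D = 532 N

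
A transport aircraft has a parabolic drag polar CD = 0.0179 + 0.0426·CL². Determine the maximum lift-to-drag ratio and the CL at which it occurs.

(L/D)max = 18.1, at CL = 0.648

For CD = CD0 + K·CL², (L/D)max occurs at CL* = √(CD0/K) and equals 1/(2√(K·CD0)).
(L/D)max = 1/(2√(0.0426 × 0.0179)) = 1/(2 × 0.02761) = 18.1
CL* = √(0.0179/0.0426) = 0.648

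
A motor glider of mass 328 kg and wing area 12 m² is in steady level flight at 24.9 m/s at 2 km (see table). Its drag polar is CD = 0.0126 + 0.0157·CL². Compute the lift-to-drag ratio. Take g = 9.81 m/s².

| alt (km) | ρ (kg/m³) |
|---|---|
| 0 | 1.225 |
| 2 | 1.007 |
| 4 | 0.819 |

At 2 km, from the table: ρ = 1.007 kg/m³.
In steady level flight, lift balances weight: W = mg = 328 × 9.81 = 3217.7 N.
Dynamic pressure q = 0.5 × 1.007 × 24.9² = 312.2 Pa.
CL = W/(q·S) = 3217.7 / (312.2 × 12) = 0.8589.
CD = 0.0126 + 0.0157 × 0.8589² = 0.02418.
L/D = CL/CD = 0.8589 / 0.02418 = 35.5

L/D = 35.5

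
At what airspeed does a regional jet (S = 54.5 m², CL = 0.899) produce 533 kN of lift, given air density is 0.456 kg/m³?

v = 218 m/s

L = ½ρv²S·CL ⇒ v = √(2L/(ρ·S·CL))
v = √(2 × 5.33×10^5 / (0.456 × 54.5 × 0.899)) = √47710 = 218 m/s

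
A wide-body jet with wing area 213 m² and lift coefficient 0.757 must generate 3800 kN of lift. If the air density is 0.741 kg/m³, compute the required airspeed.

v = 252 m/s

L = ½ρv²S·CL ⇒ v = √(2L/(ρ·S·CL))
v = √(2 × 3.8×10^6 / (0.741 × 213 × 0.757)) = √63610 = 252 m/s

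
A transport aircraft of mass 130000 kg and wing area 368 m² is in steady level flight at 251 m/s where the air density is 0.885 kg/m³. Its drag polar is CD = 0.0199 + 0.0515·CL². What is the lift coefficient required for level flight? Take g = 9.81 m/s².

CL = 0.124

In steady level flight, lift balances weight: W = mg = 130000 × 9.81 = 1.2753×10^6 N.
Dynamic pressure q = 0.5 × 0.885 × 251² = 27880 Pa.
CL = 2W/(ρv²S) = 2×1.2753×10^6/(0.885×251²×368) = 0.1243.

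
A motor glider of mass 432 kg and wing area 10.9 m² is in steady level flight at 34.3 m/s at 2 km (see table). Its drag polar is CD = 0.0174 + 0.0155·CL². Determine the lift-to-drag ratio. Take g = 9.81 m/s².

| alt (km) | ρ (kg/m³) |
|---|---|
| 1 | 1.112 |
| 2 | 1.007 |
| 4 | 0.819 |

L/D = 27.3

At 2 km, from the table: ρ = 1.007 kg/m³.
In steady level flight, lift balances weight: W = mg = 432 × 9.81 = 4237.9 N.
Dynamic pressure q = 0.5 × 1.007 × 34.3² = 592.4 Pa.
CL = W/(q·S) = 4237.9 / (592.4 × 10.9) = 0.6564.
CD = 0.0174 + 0.0155 × 0.6564² = 0.02408.
L/D = CL/CD = 0.6564 / 0.02408 = 27.3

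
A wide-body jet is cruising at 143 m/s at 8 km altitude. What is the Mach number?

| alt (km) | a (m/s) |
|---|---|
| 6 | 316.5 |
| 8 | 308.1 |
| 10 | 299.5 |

At 8 km, from the table: a = 308.1 m/s.
M = v/a = 143 / 308.1 = 0.464

M = 0.464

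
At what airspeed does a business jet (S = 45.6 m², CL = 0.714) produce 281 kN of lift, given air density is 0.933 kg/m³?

L = ½ρv²S·CL ⇒ v = √(2L/(ρ·S·CL))
v = √(2 × 2.81×10^5 / (0.933 × 45.6 × 0.714)) = √18500 = 136 m/s

v = 136 m/s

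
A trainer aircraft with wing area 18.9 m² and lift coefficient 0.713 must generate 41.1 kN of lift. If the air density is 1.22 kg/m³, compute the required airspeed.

v = 70.7 m/s

L = ½ρv²S·CL ⇒ v = √(2L/(ρ·S·CL))
v = √(2 × 41100 / (1.22 × 18.9 × 0.713)) = √5000 = 70.7 m/s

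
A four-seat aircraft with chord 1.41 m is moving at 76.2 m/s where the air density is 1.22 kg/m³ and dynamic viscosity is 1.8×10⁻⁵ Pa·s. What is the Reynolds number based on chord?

Re = 7.28×10^6

Re = ρ·v·c/μ = 1.22 × 76.2 × 1.41 / (1.8×10⁻⁵) = 7.28×10^6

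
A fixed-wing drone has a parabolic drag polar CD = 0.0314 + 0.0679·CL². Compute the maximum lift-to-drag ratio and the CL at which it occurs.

For CD = CD0 + K·CL², (L/D)max occurs at CL* = √(CD0/K) and equals 1/(2√(K·CD0)).
(L/D)max = 1/(2√(0.0679 × 0.0314)) = 1/(2 × 0.04617) = 10.8
CL* = √(0.0314/0.0679) = 0.68

(L/D)max = 10.8, at CL = 0.68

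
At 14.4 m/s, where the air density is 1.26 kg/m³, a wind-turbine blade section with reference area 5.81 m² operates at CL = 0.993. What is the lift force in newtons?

L = 754 N

Dynamic pressure q = ½ρv² = ½ × 1.26 × 14.4² = 130.6 Pa.
L = q·S·CL = 130.6 × 5.81 × 0.993 = 754 N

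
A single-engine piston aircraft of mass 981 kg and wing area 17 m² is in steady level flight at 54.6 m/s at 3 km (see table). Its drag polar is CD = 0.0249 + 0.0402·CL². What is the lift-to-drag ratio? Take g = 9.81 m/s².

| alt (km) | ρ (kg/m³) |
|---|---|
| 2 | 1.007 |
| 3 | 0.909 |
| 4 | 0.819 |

L/D = 13.1

At 3 km, from the table: ρ = 0.909 kg/m³.
Level flight ⇒ L = W = m·g = 981 × 9.81 = 9623.6 N.
q = ½ρv² = ½ × 0.909 × 54.6² = 1355 Pa.
CL = W/(q·S) = 9623.6 / (1355 × 17) = 0.4178.
CD = 0.0249 + 0.0402 × 0.4178² = 0.03192.
L/D = CL/CD = 0.4178 / 0.03192 = 13.1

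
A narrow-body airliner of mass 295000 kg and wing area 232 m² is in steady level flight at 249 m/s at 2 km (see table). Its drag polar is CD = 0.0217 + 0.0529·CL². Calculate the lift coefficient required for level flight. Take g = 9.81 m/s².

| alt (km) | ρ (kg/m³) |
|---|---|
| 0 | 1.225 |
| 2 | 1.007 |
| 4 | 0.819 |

At 2 km, from the table: ρ = 1.007 kg/m³.
In steady level flight, lift balances weight: W = mg = 295000 × 9.81 = 2.894×10^6 N.
q = ½ρv² = ½ × 1.007 × 249² = 31220 Pa.
Required CL = L/(qS) = 2.894×10^6/(31220·232) = 0.3996.

CL = 0.4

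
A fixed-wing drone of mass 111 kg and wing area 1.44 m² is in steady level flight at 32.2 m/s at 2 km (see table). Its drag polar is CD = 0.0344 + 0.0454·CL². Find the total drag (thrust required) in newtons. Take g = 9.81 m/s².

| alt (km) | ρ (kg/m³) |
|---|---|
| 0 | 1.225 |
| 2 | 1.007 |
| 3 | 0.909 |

D = 97.5 N

At 2 km, from the table: ρ = 1.007 kg/m³.
In steady level flight, lift balances weight: W = mg = 111 × 9.81 = 1088.9 N.
Dynamic pressure q = 0.5 × 1.007 × 32.2² = 522 Pa.
CL = 2W/(ρv²S) = 2×1088.9/(1.007×32.2²×1.44) = 1.448.
CD = 0.0344 + 0.0454 × 1.448² = 0.1297.
D = q·S·CD = 522 × 1.44 × 0.1297 = 97.47 N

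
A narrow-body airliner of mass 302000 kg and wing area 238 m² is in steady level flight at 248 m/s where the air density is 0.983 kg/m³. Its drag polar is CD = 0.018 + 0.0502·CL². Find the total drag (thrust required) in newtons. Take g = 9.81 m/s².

Weight W = mg = 302000 × 9.81 = 2.9626×10^6 N; in level flight L = W.
Dynamic pressure q = 0.5 × 0.983 × 248² = 30230 Pa.
CL = W/(q·S) = 2.9626×10^6 / (30230 × 238) = 0.4118.
CD = 0.018 + 0.0502 × 0.4118² = 0.02651.
D = q·S·CD = 30230 × 238 × 0.02651 = 1.907×10^5 N

D = 1.91×10^5 N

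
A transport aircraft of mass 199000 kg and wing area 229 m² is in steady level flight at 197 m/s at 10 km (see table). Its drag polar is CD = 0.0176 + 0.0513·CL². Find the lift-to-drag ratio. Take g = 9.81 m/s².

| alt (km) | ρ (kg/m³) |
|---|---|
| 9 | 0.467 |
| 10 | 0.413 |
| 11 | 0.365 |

At 10 km, from the table: ρ = 0.413 kg/m³.
In steady level flight, lift balances weight: W = mg = 199000 × 9.81 = 1.9522×10^6 N.
Dynamic pressure q = 0.5 × 0.413 × 197² = 8014 Pa.
CL = 2W/(ρv²S) = 2×1.9522×10^6/(0.413×197²×229) = 1.064.
CD = 0.0176 + 0.0513 × 1.064² = 0.07565.
L/D = CL/CD = 1.064 / 0.07565 = 14.1

L/D = 14.1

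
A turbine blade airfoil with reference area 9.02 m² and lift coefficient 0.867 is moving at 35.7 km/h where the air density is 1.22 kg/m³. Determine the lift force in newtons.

Convert speed: v = 35.7 km/h ÷ 3.6 = 9.917 m/s.
L = ½ρv²S·CL = ½ × 1.22 × 9.917² × 9.02 × 0.867 = 469 N

L = 469 N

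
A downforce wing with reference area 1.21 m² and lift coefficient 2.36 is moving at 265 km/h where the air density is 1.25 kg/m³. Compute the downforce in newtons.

Convert speed: v = 265 km/h ÷ 3.6 = 73.61 m/s.
Dynamic pressure q = ½ρv² = ½ × 1.25 × 73.61² = 3387 Pa.
L = q·S·CL = 3387 × 1.21 × 2.36 = 9670 N ≈ 9.67 kN

L = 9670 N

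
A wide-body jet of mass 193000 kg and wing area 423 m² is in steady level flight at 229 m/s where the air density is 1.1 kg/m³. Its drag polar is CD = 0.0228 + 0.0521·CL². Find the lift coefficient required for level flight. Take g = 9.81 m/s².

CL = 0.155

Level flight ⇒ L = W = m·g = 193000 × 9.81 = 1.8933×10^6 N.
q = ½ρv² = ½ × 1.1 × 229² = 28840 Pa.
CL = 2W/(ρv²S) = 2×1.8933×10^6/(1.1×229²×423) = 0.1552.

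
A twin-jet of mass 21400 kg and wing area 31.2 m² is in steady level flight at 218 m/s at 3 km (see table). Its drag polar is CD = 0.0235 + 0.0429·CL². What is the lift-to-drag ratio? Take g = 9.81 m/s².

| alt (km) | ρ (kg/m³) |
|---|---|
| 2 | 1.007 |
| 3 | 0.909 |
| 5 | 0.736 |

L/D = 11.3

At 3 km, from the table: ρ = 0.909 kg/m³.
Level flight ⇒ L = W = m·g = 21400 × 9.81 = 2.0993×10^5 N.
q = ½ρv² = ½ × 0.909 × 218² = 21600 Pa.
Required CL = L/(qS) = 2.0993×10^5/(21600·31.2) = 0.3115.
CD = 0.0235 + 0.0429 × 0.3115² = 0.02766.
L/D = CL/CD = 0.3115 / 0.02766 = 11.3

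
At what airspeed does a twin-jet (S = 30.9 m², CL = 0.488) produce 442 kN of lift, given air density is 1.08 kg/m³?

v = 233 m/s

L = ½ρv²S·CL ⇒ v = √(2L/(ρ·S·CL))
v = √(2 × 4.42×10^5 / (1.08 × 30.9 × 0.488)) = √54280 = 233 m/s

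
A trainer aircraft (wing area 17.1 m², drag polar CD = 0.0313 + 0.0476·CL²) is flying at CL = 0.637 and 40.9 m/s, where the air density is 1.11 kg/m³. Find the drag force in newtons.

D = 804 N

CD = 0.0313 + 0.0476 × 0.637² = 0.05061
D = ½ρv²S·CD = ½ × 1.11 × 40.9² × 17.1 × 0.05061 = 804 N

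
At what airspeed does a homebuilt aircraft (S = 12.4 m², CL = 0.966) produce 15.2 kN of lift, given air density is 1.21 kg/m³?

L = ½ρv²S·CL ⇒ v = √(2L/(ρ·S·CL))
v = √(2 × 15200 / (1.21 × 12.4 × 0.966)) = √2097 = 45.8 m/s

v = 45.8 m/s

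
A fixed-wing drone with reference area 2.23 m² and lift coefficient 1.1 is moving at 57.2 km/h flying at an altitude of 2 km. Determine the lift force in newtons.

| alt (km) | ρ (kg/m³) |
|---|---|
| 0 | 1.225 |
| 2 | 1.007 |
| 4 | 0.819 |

At 2 km, from the table: ρ = 1.007 kg/m³.
Convert speed: v = 57.2 km/h ÷ 3.6 = 15.89 m/s.
L = ½ρv²S·CL = ½ × 1.007 × 15.89² × 2.23 × 1.1 = 312 N

L = 312 N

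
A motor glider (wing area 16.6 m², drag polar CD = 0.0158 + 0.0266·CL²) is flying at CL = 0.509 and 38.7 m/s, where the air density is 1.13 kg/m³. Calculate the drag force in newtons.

D = 319 N

CD = 0.0158 + 0.0266 × 0.509² = 0.02269
D = ½ρv²S·CD = ½ × 1.13 × 38.7² × 16.6 × 0.02269 = 319 N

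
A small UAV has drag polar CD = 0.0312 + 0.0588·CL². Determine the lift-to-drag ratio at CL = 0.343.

L/D = 9

CD = 0.0312 + 0.0588 × 0.343² = 0.03812
L/D = CL/CD = 0.343 / 0.03812 = 9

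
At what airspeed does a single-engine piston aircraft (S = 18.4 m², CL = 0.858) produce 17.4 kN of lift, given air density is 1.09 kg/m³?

v = 45 m/s

L = ½ρv²S·CL ⇒ v = √(2L/(ρ·S·CL))
v = √(2 × 17400 / (1.09 × 18.4 × 0.858)) = √2022 = 45 m/s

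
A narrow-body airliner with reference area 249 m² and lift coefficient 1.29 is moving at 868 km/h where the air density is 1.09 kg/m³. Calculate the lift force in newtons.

L = 1.02×10^7 N

Convert speed: v = 868 km/h ÷ 3.6 = 241.1 m/s.
Dynamic pressure q = ½ρv² = ½ × 1.09 × 241.1² = 31680 Pa.
L = q·S·CL = 31680 × 249 × 1.29 = 1.02×10^7 N ≈ 10200 kN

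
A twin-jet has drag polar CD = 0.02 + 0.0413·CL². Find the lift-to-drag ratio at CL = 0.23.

CD = 0.02 + 0.0413 × 0.23² = 0.02218
L/D = CL/CD = 0.23 / 0.02218 = 10.4

L/D = 10.4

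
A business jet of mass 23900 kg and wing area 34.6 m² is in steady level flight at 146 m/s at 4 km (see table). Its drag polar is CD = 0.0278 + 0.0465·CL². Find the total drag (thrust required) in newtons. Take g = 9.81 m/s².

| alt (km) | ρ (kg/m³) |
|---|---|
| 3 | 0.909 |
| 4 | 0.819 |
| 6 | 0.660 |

At 4 km, from the table: ρ = 0.819 kg/m³.
Level flight ⇒ L = W = m·g = 23900 × 9.81 = 2.3446×10^5 N.
q = ½ρv² = ½ × 0.819 × 146² = 8729 Pa.
Required CL = L/(qS) = 2.3446×10^5/(8729·34.6) = 0.7763.
CD = 0.0278 + 0.0465 × 0.7763² = 0.05582.
D = q·S·CD = 8729 × 34.6 × 0.05582 = 16860 N

D = 16900 N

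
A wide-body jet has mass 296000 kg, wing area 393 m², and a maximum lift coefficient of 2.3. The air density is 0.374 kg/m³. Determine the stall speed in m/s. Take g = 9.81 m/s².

V_stall = 131 m/s

Weight W = mg = 296000 × 9.81 = 2.904×10^6 N.
V_stall = √(2W/(ρ·S·CL,max)) = √(2 × 2.904×10^6 / (0.374 × 393 × 2.3))
V_stall = √17180 = 131 m/s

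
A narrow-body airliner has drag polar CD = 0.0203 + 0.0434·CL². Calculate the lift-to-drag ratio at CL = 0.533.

CD = 0.0203 + 0.0434 × 0.533² = 0.03263
L/D = CL/CD = 0.533 / 0.03263 = 16.3

L/D = 16.3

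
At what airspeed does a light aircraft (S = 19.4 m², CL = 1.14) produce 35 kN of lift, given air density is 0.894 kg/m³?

L = ½ρv²S·CL ⇒ v = √(2L/(ρ·S·CL))
v = √(2 × 35000 / (0.894 × 19.4 × 1.14)) = √3540 = 59.5 m/s

v = 59.5 m/s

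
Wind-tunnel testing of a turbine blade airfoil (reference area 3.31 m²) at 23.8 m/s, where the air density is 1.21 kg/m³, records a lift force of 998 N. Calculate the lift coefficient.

CL = 0.88

From L = ½ρv²S·CL, rearranging gives CL = 2L/(ρv²S).
CL = 2 × 998 / (1.21 × 23.8² × 3.31) = 0.88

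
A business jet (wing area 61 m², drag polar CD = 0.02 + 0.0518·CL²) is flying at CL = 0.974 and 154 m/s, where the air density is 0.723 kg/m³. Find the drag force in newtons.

D = 36200 N

CD = 0.02 + 0.0518 × 0.974² = 0.06914
D = ½ρv²S·CD = ½ × 0.723 × 154² × 61 × 0.06914 = 36200 N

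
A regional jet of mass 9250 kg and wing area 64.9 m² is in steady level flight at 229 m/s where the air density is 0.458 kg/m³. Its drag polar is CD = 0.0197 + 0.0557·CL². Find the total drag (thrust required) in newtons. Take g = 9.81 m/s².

D = 15900 N

In steady level flight, lift balances weight: W = mg = 9250 × 9.81 = 90742 N.
q = ½ρv² = ½ × 0.458 × 229² = 12010 Pa.
Required CL = L/(qS) = 90742/(12010·64.9) = 0.1164.
CD = 0.0197 + 0.0557 × 0.1164² = 0.02046.
D = q·S·CD = 12010 × 64.9 × 0.02046 = 15940 N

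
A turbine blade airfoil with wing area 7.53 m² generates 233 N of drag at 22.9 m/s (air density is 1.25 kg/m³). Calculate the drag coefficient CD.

CD = 0.0944

From D = ½ρv²S·CD, rearranging gives CD = 2D/(ρv²S).
CD = 2 × 233 / (1.25 × 22.9² × 7.53) = 0.0944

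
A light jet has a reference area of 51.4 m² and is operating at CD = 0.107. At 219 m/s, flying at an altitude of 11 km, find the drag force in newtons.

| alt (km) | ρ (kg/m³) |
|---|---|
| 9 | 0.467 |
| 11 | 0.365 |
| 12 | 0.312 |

At 11 km, from the table: ρ = 0.365 kg/m³.
Dynamic pressure q = ½ρv² = ½ × 0.365 × 219² = 8753 Pa.
D = q·S·CD = 8753 × 51.4 × 0.107 = 48100 N ≈ 48.1 kN

D = 48100 N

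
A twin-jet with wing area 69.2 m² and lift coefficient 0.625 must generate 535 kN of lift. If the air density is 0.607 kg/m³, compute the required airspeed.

v = 202 m/s

L = ½ρv²S·CL ⇒ v = √(2L/(ρ·S·CL))
v = √(2 × 5.35×10^5 / (0.607 × 69.2 × 0.625)) = √40760 = 202 m/s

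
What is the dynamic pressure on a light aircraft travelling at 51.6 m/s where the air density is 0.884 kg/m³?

q = 1180 Pa

q = ½ρv² = ½ × 0.884 × 51.6² = 1180 Pa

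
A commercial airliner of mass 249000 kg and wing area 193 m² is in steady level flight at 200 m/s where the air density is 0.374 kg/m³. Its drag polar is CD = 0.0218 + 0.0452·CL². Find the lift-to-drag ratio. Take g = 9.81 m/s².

In steady level flight, lift balances weight: W = mg = 249000 × 9.81 = 2.4427×10^6 N.
q = ½ρv² = ½ × 0.374 × 200² = 7480 Pa.
Required CL = L/(qS) = 2.4427×10^6/(7480·193) = 1.692.
CD = 0.0218 + 0.0452 × 1.692² = 0.1512.
L/D = CL/CD = 1.692 / 0.1512 = 11.2

L/D = 11.2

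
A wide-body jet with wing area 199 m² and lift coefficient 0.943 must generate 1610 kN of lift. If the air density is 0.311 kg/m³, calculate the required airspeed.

v = 235 m/s

L = ½ρv²S·CL ⇒ v = √(2L/(ρ·S·CL))
v = √(2 × 1.61×10^6 / (0.311 × 199 × 0.943)) = √55170 = 235 m/s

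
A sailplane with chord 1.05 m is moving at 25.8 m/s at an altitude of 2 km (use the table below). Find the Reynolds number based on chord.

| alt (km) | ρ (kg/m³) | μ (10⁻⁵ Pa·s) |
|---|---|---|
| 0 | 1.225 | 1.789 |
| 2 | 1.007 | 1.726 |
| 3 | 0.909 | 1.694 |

At 2 km, from the table: ρ = 1.007 kg/m³, μ = 1.726×10⁻⁵ Pa·s.
Re = ρ·v·c/μ = 1.007 × 25.8 × 1.05 / (1.726×10⁻⁵) = 1.58×10^6

Re = 1.58×10^6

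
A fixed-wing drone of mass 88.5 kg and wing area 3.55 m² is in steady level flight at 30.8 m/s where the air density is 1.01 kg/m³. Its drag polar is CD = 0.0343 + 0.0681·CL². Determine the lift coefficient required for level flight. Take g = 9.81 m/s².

In steady level flight, lift balances weight: W = mg = 88.5 × 9.81 = 868.19 N.
Dynamic pressure q = 0.5 × 1.01 × 30.8² = 479.1 Pa.
CL = W/(q·S) = 868.19 / (479.1 × 3.55) = 0.5105.

CL = 0.51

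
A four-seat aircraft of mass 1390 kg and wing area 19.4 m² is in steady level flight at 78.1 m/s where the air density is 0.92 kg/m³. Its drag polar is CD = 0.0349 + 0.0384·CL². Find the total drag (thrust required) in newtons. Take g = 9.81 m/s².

D = 2030 N

Level flight ⇒ L = W = m·g = 1390 × 9.81 = 13636 N.
q = ½ρv² = ½ × 0.92 × 78.1² = 2806 Pa.
CL = 2W/(ρv²S) = 2×13636/(0.92×78.1²×19.4) = 0.2505.
CD = 0.0349 + 0.0384 × 0.2505² = 0.03731.
D = q·S·CD = 2806 × 19.4 × 0.03731 = 2031 N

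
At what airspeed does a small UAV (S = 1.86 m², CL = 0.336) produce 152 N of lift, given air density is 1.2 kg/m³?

L = ½ρv²S·CL ⇒ v = √(2L/(ρ·S·CL))
v = √(2 × 152 / (1.2 × 1.86 × 0.336)) = √405.4 = 20.1 m/s

v = 20.1 m/s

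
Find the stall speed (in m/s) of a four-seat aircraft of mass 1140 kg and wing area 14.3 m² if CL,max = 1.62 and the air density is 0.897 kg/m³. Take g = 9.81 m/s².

V_stall = 32.8 m/s

Stall occurs when L = W at CL,max. W = mg = 1140 × 9.81 = 11180 N.
V_stall = √(2W/(ρ·S·CL,max)) = √(2 × 11180 / (0.897 × 14.3 × 1.62))
V_stall = √1076 = 32.8 m/s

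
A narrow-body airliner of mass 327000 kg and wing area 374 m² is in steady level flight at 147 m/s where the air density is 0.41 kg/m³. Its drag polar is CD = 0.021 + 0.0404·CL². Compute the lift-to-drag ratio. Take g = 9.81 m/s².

In steady level flight, lift balances weight: W = mg = 327000 × 9.81 = 3.2079×10^6 N.
Dynamic pressure q = 0.5 × 0.41 × 147² = 4430 Pa.
CL = 2W/(ρv²S) = 2×3.2079×10^6/(0.41×147²×374) = 1.936.
CD = 0.021 + 0.0404 × 1.936² = 0.1725.
L/D = CL/CD = 1.936 / 0.1725 = 11.2

L/D = 11.2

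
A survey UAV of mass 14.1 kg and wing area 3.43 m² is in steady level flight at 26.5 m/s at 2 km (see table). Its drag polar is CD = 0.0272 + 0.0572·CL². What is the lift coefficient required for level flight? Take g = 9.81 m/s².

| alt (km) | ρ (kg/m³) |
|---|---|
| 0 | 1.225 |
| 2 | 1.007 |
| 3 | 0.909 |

At 2 km, from the table: ρ = 1.007 kg/m³.
Weight W = mg = 14.1 × 9.81 = 138.32 N; in level flight L = W.
q = ½ρv² = ½ × 1.007 × 26.5² = 353.6 Pa.
Required CL = L/(qS) = 138.32/(353.6·3.43) = 0.1141.

CL = 0.114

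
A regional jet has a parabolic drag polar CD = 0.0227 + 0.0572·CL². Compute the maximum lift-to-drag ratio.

(L/D)max = 13.9

For CD = CD0 + K·CL², (L/D)max occurs at CL* = √(CD0/K) and equals 1/(2√(K·CD0)).
(L/D)max = 1/(2√(0.0572 × 0.0227)) = 1/(2 × 0.03603) = 13.9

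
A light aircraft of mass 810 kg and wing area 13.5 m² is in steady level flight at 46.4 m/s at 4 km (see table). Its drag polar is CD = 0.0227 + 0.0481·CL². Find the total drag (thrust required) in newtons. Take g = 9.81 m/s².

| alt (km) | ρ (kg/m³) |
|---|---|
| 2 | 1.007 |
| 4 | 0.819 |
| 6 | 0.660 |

At 4 km, from the table: ρ = 0.819 kg/m³.
Weight W = mg = 810 × 9.81 = 7946.1 N; in level flight L = W.
Dynamic pressure q = 0.5 × 0.819 × 46.4² = 881.6 Pa.
CL = 2W/(ρv²S) = 2×7946.1/(0.819×46.4²×13.5) = 0.6676.
CD = 0.0227 + 0.0481 × 0.6676² = 0.04414.
D = q·S·CD = 881.6 × 13.5 × 0.04414 = 525.3 N

D = 525 N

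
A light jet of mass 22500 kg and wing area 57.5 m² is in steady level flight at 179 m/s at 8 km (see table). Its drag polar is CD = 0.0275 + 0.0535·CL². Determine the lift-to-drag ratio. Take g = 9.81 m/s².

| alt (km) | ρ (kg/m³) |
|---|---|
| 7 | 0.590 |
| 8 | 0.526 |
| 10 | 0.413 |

At 8 km, from the table: ρ = 0.526 kg/m³.
In steady level flight, lift balances weight: W = mg = 22500 × 9.81 = 2.2072×10^5 N.
Dynamic pressure q = 0.5 × 0.526 × 179² = 8427 Pa.
CL = W/(q·S) = 2.2072×10^5 / (8427 × 57.5) = 0.4555.
CD = 0.0275 + 0.0535 × 0.4555² = 0.0386.
L/D = CL/CD = 0.4555 / 0.0386 = 11.8

L/D = 11.8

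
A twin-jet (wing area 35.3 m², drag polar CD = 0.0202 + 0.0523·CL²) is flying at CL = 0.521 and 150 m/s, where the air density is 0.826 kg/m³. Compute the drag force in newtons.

CD = 0.0202 + 0.0523 × 0.521² = 0.0344
D = ½ρv²S·CD = ½ × 0.826 × 150² × 35.3 × 0.0344 = 11300 N

D = 11300 N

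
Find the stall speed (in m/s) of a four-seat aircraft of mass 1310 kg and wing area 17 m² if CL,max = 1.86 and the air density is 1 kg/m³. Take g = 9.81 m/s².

V_stall = 28.5 m/s

Stall occurs when L = W at CL,max. W = mg = 1310 × 9.81 = 12850 N.
V_stall = √(2W/(ρ·S·CL,max)) = √(2 × 12850 / (1 × 17 × 1.86))
V_stall = √812.8 = 28.5 m/s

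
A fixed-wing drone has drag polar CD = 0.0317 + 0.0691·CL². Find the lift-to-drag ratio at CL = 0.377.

L/D = 9.08

CD = 0.0317 + 0.0691 × 0.377² = 0.04152
L/D = CL/CD = 0.377 / 0.04152 = 9.08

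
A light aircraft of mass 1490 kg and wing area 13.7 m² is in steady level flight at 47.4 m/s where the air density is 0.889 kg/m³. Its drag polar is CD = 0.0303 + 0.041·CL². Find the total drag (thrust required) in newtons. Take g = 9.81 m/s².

D = 1050 N

Weight W = mg = 1490 × 9.81 = 14617 N; in level flight L = W.
q = ½ρv² = ½ × 0.889 × 47.4² = 998.7 Pa.
CL = 2W/(ρv²S) = 2×14617/(0.889×47.4²×13.7) = 1.068.
CD = 0.0303 + 0.041 × 1.068² = 0.07709.
D = q·S·CD = 998.7 × 13.7 × 0.07709 = 1055 N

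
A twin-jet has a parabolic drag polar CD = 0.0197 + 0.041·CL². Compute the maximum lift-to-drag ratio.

For CD = CD0 + K·CL², (L/D)max occurs at CL* = √(CD0/K) and equals 1/(2√(K·CD0)).
(L/D)max = 1/(2√(0.041 × 0.0197)) = 1/(2 × 0.02842) = 17.6

(L/D)max = 17.6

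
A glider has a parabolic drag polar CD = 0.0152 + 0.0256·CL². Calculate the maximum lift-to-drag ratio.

(L/D)max = 25.3

For CD = CD0 + K·CL², (L/D)max occurs at CL* = √(CD0/K) and equals 1/(2√(K·CD0)).
(L/D)max = 1/(2√(0.0256 × 0.0152)) = 1/(2 × 0.01973) = 25.3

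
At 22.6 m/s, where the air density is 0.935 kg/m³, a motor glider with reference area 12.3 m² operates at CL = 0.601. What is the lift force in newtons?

L = ½ρv²S·CL = ½ × 0.935 × 22.6² × 12.3 × 0.601 = 1770 N

L = 1770 N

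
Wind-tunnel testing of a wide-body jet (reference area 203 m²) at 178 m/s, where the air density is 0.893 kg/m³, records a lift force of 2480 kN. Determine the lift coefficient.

CL = 0.864

From L = ½ρv²S·CL, rearranging gives CL = 2L/(ρv²S).
CL = 2 × 2.48×10^6 / (0.893 × 178² × 203) = 0.864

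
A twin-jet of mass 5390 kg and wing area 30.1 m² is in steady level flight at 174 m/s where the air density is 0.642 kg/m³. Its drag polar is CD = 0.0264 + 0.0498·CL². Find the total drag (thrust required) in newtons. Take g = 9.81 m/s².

Weight W = mg = 5390 × 9.81 = 52876 N; in level flight L = W.
q = ½ρv² = ½ × 0.642 × 174² = 9719 Pa.
Required CL = L/(qS) = 52876/(9719·30.1) = 0.1808.
CD = 0.0264 + 0.0498 × 0.1808² = 0.02803.
D = q·S·CD = 9719 × 30.1 × 0.02803 = 8199 N

D = 8200 N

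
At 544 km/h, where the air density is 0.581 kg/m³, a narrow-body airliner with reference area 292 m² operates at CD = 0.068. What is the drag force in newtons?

Convert speed: v = 544 km/h ÷ 3.6 = 151.1 m/s.
Dynamic pressure q = ½ρv² = ½ × 0.581 × 151.1² = 6633 Pa.
D = q·S·CD = 6633 × 292 × 0.068 = 1.32×10^5 N ≈ 132 kN

D = 1.32×10^5 N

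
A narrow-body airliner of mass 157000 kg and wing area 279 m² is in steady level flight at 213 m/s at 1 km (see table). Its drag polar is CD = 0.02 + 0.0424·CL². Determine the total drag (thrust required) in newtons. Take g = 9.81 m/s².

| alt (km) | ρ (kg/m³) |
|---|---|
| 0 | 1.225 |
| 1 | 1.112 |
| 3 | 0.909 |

At 1 km, from the table: ρ = 1.112 kg/m³.
Weight W = mg = 157000 × 9.81 = 1.5402×10^6 N; in level flight L = W.
q = ½ρv² = ½ × 1.112 × 213² = 25230 Pa.
Required CL = L/(qS) = 1.5402×10^6/(25230·279) = 0.2188.
CD = 0.02 + 0.0424 × 0.2188² = 0.02203.
D = q·S·CD = 25230 × 279 × 0.02203 = 1.55×10^5 N

D = 1.55×10^5 N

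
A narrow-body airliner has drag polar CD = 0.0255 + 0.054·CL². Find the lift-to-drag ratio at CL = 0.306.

L/D = 10

CD = 0.0255 + 0.054 × 0.306² = 0.03056
L/D = CL/CD = 0.306 / 0.03056 = 10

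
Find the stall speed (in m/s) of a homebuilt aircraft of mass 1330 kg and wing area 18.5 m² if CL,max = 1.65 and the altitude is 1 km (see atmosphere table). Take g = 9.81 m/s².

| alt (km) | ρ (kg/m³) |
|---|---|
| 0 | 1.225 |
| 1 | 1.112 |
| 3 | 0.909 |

V_stall = 27.7 m/s

At 1 km, from the table: ρ = 1.112 kg/m³.
At stall, lift equals weight: L = W = m·g = 1330 × 9.81 = 13050 N.
From L = ½ρV²S·CL,max = W: V_stall = √(2W/(ρSCL,max)) = √(2·13050/(1.112·18.5·1.65))
V_stall = √768.8 = 27.7 m/s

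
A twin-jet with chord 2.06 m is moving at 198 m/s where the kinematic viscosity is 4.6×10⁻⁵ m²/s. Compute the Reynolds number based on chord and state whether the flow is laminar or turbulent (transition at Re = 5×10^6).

Re = v·c/ν = 198 × 2.06 / (4.6×10⁻⁵) = 8.87×10^6
Since 8.87×10^6 > 5×10^6, the flow is turbulent.

Re = 8.87×10^6 (turbulent)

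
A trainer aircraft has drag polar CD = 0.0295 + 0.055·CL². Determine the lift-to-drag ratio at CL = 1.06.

L/D = 11.6

CD = 0.0295 + 0.055 × 1.06² = 0.0913
L/D = CL/CD = 1.06 / 0.0913 = 11.6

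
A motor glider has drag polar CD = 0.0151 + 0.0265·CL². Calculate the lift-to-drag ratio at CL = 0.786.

CD = 0.0151 + 0.0265 × 0.786² = 0.03147
L/D = CL/CD = 0.786 / 0.03147 = 25

L/D = 25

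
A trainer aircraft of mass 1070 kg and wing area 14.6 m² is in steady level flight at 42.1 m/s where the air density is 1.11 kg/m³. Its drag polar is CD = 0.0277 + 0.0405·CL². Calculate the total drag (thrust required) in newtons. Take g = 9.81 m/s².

D = 709 N

Level flight ⇒ L = W = m·g = 1070 × 9.81 = 10497 N.
q = ½ρv² = ½ × 1.11 × 42.1² = 983.7 Pa.
CL = 2W/(ρv²S) = 2×10497/(1.11×42.1²×14.6) = 0.7309.
CD = 0.0277 + 0.0405 × 0.7309² = 0.04933.
D = q·S·CD = 983.7 × 14.6 × 0.04933 = 708.5 N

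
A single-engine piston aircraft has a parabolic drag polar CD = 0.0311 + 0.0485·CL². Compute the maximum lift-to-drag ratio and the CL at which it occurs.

(L/D)max = 12.9, at CL = 0.801

For CD = CD0 + K·CL², (L/D)max occurs at CL* = √(CD0/K) and equals 1/(2√(K·CD0)).
(L/D)max = 1/(2√(0.0485 × 0.0311)) = 1/(2 × 0.03884) = 12.9
CL* = √(0.0311/0.0485) = 0.801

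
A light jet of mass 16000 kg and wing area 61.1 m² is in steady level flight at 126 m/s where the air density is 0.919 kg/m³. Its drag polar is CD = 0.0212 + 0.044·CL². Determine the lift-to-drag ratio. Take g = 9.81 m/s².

In steady level flight, lift balances weight: W = mg = 16000 × 9.81 = 1.5696×10^5 N.
q = ½ρv² = ½ × 0.919 × 126² = 7295 Pa.
Required CL = L/(qS) = 1.5696×10^5/(7295·61.1) = 0.3521.
CD = 0.0212 + 0.044 × 0.3521² = 0.02666.
L/D = CL/CD = 0.3521 / 0.02666 = 13.2

L/D = 13.2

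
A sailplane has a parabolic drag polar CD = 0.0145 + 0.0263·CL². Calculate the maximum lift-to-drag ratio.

(L/D)max = 25.6

For CD = CD0 + K·CL², (L/D)max occurs at CL* = √(CD0/K) and equals 1/(2√(K·CD0)).
(L/D)max = 1/(2√(0.0263 × 0.0145)) = 1/(2 × 0.01953) = 25.6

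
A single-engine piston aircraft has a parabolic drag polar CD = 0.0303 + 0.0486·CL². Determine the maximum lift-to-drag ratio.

(L/D)max = 13

For CD = CD0 + K·CL², (L/D)max occurs at CL* = √(CD0/K) and equals 1/(2√(K·CD0)).
(L/D)max = 1/(2√(0.0486 × 0.0303)) = 1/(2 × 0.03837) = 13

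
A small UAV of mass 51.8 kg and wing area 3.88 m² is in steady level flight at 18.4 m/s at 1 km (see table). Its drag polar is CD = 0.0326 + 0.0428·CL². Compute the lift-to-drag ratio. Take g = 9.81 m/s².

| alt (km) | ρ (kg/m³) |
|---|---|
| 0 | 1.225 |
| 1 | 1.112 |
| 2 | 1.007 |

L/D = 13

At 1 km, from the table: ρ = 1.112 kg/m³.
Level flight ⇒ L = W = m·g = 51.8 × 9.81 = 508.16 N.
q = ½ρv² = ½ × 1.112 × 18.4² = 188.2 Pa.
Required CL = L/(qS) = 508.16/(188.2·3.88) = 0.6958.
CD = 0.0326 + 0.0428 × 0.6958² = 0.05332.
L/D = CL/CD = 0.6958 / 0.05332 = 13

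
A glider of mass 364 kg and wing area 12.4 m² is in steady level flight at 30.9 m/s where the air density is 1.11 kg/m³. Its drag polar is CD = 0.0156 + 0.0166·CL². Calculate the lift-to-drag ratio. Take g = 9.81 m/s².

In steady level flight, lift balances weight: W = mg = 364 × 9.81 = 3570.8 N.
q = ½ρv² = ½ × 1.11 × 30.9² = 529.9 Pa.
CL = W/(q·S) = 3570.8 / (529.9 × 12.4) = 0.5434.
CD = 0.0156 + 0.0166 × 0.5434² = 0.0205.
L/D = CL/CD = 0.5434 / 0.0205 = 26.5

L/D = 26.5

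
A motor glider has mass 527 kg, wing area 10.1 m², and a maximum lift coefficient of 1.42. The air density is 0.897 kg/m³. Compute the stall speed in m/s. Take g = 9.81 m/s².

V_stall = 28.4 m/s

At stall, lift equals weight: L = W = m·g = 527 × 9.81 = 5170 N.
V_stall = √(2W/(ρ·S·CL,max)) = √(2 × 5170 / (0.897 × 10.1 × 1.42))
V_stall = √803.7 = 28.4 m/s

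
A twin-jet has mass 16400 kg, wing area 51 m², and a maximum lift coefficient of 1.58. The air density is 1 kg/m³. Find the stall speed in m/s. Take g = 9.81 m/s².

V_stall = 63.2 m/s

Stall occurs when L = W at CL,max. W = mg = 16400 × 9.81 = 1.609×10^5 N.
V_stall = √(2W/(ρ·S·CL,max)) = √(2 × 1.609×10^5 / (1 × 51 × 1.58))
V_stall = √3993 = 63.2 m/s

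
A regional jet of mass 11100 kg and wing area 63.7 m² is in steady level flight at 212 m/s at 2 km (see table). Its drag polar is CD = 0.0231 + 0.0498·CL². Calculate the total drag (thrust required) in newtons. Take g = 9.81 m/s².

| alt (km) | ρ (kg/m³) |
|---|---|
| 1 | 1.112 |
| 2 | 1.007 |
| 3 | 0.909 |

At 2 km, from the table: ρ = 1.007 kg/m³.
In steady level flight, lift balances weight: W = mg = 11100 × 9.81 = 1.0889×10^5 N.
q = ½ρv² = ½ × 1.007 × 212² = 22630 Pa.
CL = 2W/(ρv²S) = 2×1.0889×10^5/(1.007×212²×63.7) = 0.07554.
CD = 0.0231 + 0.0498 × 0.07554² = 0.02338.
D = q·S·CD = 22630 × 63.7 × 0.02338 = 33710 N

D = 33700 N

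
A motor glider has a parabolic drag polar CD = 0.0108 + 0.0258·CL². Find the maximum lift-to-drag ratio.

For CD = CD0 + K·CL², (L/D)max occurs at CL* = √(CD0/K) and equals 1/(2√(K·CD0)).
(L/D)max = 1/(2√(0.0258 × 0.0108)) = 1/(2 × 0.01669) = 30

(L/D)max = 30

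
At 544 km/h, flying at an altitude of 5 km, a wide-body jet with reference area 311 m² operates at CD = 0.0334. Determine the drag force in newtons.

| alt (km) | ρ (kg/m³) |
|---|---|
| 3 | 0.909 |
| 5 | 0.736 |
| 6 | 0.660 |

D = 87300 N

At 5 km, from the table: ρ = 0.736 kg/m³.
Convert speed: v = 544 km/h ÷ 3.6 = 151.1 m/s.
D = ½ρv²S·CD = ½ × 0.736 × 151.1² × 311 × 0.0334 = 87300 N ≈ 87.3 kN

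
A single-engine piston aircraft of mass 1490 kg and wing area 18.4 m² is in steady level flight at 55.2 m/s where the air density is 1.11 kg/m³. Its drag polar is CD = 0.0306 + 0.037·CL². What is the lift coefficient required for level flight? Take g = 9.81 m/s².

Weight W = mg = 1490 × 9.81 = 14617 N; in level flight L = W.
q = ½ρv² = ½ × 1.11 × 55.2² = 1691 Pa.
CL = 2W/(ρv²S) = 2×14617/(1.11×55.2²×18.4) = 0.4697.

CL = 0.47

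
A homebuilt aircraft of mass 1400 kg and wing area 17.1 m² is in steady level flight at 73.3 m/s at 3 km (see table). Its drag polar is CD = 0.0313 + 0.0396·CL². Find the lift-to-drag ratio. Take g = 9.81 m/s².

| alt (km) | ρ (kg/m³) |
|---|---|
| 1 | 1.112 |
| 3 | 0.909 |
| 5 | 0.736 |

At 3 km, from the table: ρ = 0.909 kg/m³.
Level flight ⇒ L = W = m·g = 1400 × 9.81 = 13734 N.
q = ½ρv² = ½ × 0.909 × 73.3² = 2442 Pa.
Required CL = L/(qS) = 13734/(2442·17.1) = 0.3289.
CD = 0.0313 + 0.0396 × 0.3289² = 0.03558.
L/D = CL/CD = 0.3289 / 0.03558 = 9.24

L/D = 9.24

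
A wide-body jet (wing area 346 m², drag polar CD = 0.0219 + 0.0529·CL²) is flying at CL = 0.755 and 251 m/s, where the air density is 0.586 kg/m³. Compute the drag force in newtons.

D = 3.32×10^5 N

CD = 0.0219 + 0.0529 × 0.755² = 0.05205
D = ½ρv²S·CD = ½ × 0.586 × 251² × 346 × 0.05205 = 3.32×10^5 N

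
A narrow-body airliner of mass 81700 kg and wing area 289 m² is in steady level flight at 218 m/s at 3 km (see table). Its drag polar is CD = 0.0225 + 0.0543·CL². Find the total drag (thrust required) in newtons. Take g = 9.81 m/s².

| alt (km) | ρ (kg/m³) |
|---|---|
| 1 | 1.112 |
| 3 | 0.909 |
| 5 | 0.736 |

D = 1.46×10^5 N

At 3 km, from the table: ρ = 0.909 kg/m³.
Level flight ⇒ L = W = m·g = 81700 × 9.81 = 8.0148×10^5 N.
q = ½ρv² = ½ × 0.909 × 218² = 21600 Pa.
CL = W/(q·S) = 8.0148×10^5 / (21600 × 289) = 0.1284.
CD = 0.0225 + 0.0543 × 0.1284² = 0.0234.
D = q·S·CD = 21600 × 289 × 0.0234 = 1.46×10^5 N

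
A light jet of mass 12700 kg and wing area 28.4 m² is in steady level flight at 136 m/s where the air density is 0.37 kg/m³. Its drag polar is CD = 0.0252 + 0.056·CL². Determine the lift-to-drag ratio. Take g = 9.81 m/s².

Level flight ⇒ L = W = m·g = 12700 × 9.81 = 1.2459×10^5 N.
Dynamic pressure q = 0.5 × 0.37 × 136² = 3422 Pa.
Required CL = L/(qS) = 1.2459×10^5/(3422·28.4) = 1.282.
CD = 0.0252 + 0.056 × 1.282² = 0.1172.
L/D = CL/CD = 1.282 / 0.1172 = 10.9

L/D = 10.9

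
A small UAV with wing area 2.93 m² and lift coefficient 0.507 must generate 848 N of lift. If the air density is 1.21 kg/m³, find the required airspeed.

v = 30.7 m/s

L = ½ρv²S·CL ⇒ v = √(2L/(ρ·S·CL))
v = √(2 × 848 / (1.21 × 2.93 × 0.507)) = √943.5 = 30.7 m/s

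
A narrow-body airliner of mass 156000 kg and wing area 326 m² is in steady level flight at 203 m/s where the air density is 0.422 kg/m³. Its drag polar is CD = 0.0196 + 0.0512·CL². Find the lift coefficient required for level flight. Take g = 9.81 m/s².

In steady level flight, lift balances weight: W = mg = 156000 × 9.81 = 1.5304×10^6 N.
Dynamic pressure q = 0.5 × 0.422 × 203² = 8695 Pa.
CL = 2W/(ρv²S) = 2×1.5304×10^6/(0.422×203²×326) = 0.5399.

CL = 0.54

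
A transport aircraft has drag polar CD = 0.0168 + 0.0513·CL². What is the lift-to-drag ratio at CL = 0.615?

CD = 0.0168 + 0.0513 × 0.615² = 0.0362
L/D = CL/CD = 0.615 / 0.0362 = 17

L/D = 17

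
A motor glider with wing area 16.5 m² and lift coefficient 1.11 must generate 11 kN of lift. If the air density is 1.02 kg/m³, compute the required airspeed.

v = 34.3 m/s

L = ½ρv²S·CL ⇒ v = √(2L/(ρ·S·CL))
v = √(2 × 11000 / (1.02 × 16.5 × 1.11)) = √1178 = 34.3 m/s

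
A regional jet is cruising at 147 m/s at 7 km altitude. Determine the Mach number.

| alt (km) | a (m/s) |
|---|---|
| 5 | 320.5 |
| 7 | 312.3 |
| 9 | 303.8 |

At 7 km, from the table: a = 312.3 m/s.
M = v/a = 147 / 312.3 = 0.471

M = 0.471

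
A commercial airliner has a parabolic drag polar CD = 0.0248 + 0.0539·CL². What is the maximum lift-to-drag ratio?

For CD = CD0 + K·CL², (L/D)max occurs at CL* = √(CD0/K) and equals 1/(2√(K·CD0)).
(L/D)max = 1/(2√(0.0539 × 0.0248)) = 1/(2 × 0.03656) = 13.7

(L/D)max = 13.7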